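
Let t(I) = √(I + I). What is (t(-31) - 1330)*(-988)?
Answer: 1314040 - 988*I*√62 ≈ 1.314e+6 - 7779.5*I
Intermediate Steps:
t(I) = √2*√I (t(I) = √(2*I) = √2*√I)
(t(-31) - 1330)*(-988) = (√2*√(-31) - 1330)*(-988) = (√2*(I*√31) - 1330)*(-988) = (I*√62 - 1330)*(-988) = (-1330 + I*√62)*(-988) = 1314040 - 988*I*√62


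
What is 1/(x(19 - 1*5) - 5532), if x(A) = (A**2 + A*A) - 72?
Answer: -1/5212 ≈ -0.00019187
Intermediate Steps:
x(A) = -72 + 2*A**2 (x(A) = (A**2 + A**2) - 72 = 2*A**2 - 72 = -72 + 2*A**2)
1/(x(19 - 1*5) - 5532) = 1/((-72 + 2*(19 - 1*5)**2) - 5532) = 1/((-72 + 2*(19 - 5)**2) - 5532) = 1/((-72 + 2*14**2) - 5532) = 1/((-72 + 2*196) - 5532) = 1/((-72 + 392) - 5532) = 1/(320 - 5532) = 1/(-5212) = -1/5212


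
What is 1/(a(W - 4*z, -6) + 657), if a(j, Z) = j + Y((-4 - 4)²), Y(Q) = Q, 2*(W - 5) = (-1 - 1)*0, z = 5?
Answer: 1/706 ≈ 0.0014164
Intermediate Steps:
W = 5 (W = 5 + ((-1 - 1)*0)/2 = 5 + (-2*0)/2 = 5 + (½)*0 = 5 + 0 = 5)
a(j, Z) = 64 + j (a(j, Z) = j + (-4 - 4)² = j + (-8)² = j + 64 = 64 + j)
1/(a(W - 4*z, -6) + 657) = 1/((64 + (5 - 4*5)) + 657) = 1/((64 + (5 - 20)) + 657) = 1/((64 - 15) + 657) = 1/(49 + 657) = 1/706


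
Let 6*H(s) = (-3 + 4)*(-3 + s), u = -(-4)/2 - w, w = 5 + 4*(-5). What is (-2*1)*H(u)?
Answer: -14/3 ≈ -4.6667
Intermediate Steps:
w = -15 (w = 5 - 20 = -15)
u = 17 (u = -(-4)/2 - 1*(-15) = -(-4)/2 + 15 = -1*(-2) + 15 = 2 + 15 = 17)
H(s) = -½ + s/6 (H(s) = ((-3 + 4)*(-3 + s))/6 = (1*(-3 + s))/6 = (-3 + s)/6 = -½ + s/6)
(-2*1)*H(u) = (-2*1)*(-½ + (⅙)*17) = -2*(-½ + 17/6) = -2*7/3 = -14/3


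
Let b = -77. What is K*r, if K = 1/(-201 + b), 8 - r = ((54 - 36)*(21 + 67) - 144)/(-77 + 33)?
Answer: -224/1529 ≈ -0.14650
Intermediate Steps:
r = 448/11 (r = 8 - ((54 - 36)*(21 + 67) - 144)/(-77 + 33) = 8 - (18*88 - 144)/(-44) = 8 - (1584 - 144)*(-1)/44 = 8 - 1440*(-1)/44 = 8 - 1*(-360/11) = 8 + 360/11 = 448/11 ≈ 40.727)
K = -1/278 (K = 1/(-201 - 77) = 1/(-278) = -1/278 ≈ -0.0035971)
K*r = -1/278*448/11 = -224/1529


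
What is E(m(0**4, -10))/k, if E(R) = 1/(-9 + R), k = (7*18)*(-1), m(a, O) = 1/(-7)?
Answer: 1/1152 ≈ 0.00086806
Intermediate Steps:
m(a, O) = -1/7
k = -126 (k = 126*(-1) = -126)
E(m(0**4, -10))/k = 1/(-9 - 1/7*(-126)) = -1/126/(-64/7) = -7/64*(-1/126) = 1/1152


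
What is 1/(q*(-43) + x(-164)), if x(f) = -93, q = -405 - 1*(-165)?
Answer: 1/10227 ≈ 9.7780e-5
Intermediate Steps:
q = -240 (q = -405 + 165 = -240)
1/(q*(-43) + x(-164)) = 1/(-240*(-43) - 93) = 1/(10320 - 93) = 1/10227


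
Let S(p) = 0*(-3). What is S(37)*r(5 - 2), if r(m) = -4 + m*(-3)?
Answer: 0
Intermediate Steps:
r(m) = -4 - 3*m
S(p) = 0
S(37)*r(5 - 2) = 0*(-4 - 3*(5 - 2)) = 0*(-4 - 3*3) = 0*(-4 - 9) = 0*(-13) = 0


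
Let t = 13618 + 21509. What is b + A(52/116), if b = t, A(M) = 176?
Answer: 35303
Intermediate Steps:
t = 35127
b = 35127
b + A(52/116) = 35127 + 176 = 35303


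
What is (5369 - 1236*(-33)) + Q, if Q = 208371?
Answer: 254528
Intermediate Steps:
(5369 - 1236*(-33)) + Q = (5369 - 1236*(-33)) + 208371 = (5369 + 40788) + 208371 = 46157 + 208371 = 254528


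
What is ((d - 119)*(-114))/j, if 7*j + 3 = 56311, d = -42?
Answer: 9177/4022 ≈ 2.2817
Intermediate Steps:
j = 8044 (j = -3/7 + (⅐)*56311 = -3/7 + 56311/7 = 8044)
((d - 119)*(-114))/j = ((-42 - 119)*(-114))/8044 = -161*(-114)*(1/8044) = 18354*(1/8044) = 9177/4022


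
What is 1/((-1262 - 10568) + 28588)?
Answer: 1/16758 ≈ 5.9673e-5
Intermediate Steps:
1/((-1262 - 10568) + 28588) = 1/(-11830 + 28588) = 1/16758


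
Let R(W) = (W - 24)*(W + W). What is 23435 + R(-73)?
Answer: 37597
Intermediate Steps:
R(W) = 2*W*(-24 + W) (R(W) = (-24 + W)*(2*W) = 2*W*(-24 + W))
23435 + R(-73) = 23435 + 2*(-73)*(-24 - 73) = 23435 + 2*(-73)*(-97) = 23435 + 14162 = 37597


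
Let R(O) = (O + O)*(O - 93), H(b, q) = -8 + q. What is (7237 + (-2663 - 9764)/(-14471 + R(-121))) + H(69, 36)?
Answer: 271095578/37317 ≈ 7264.7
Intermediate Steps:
R(O) = 2*O*(-93 + O) (R(O) = (2*O)*(-93 + O) = 2*O*(-93 + O))
(7237 + (-2663 - 9764)/(-14471 + R(-121))) + H(69, 36) = (7237 + (-2663 - 9764)/(-14471 + 2*(-121)*(-93 - 121))) + (-8 + 36) = (7237 - 12427/(-14471 + 2*(-121)*(-214))) + 28 = (7237 - 12427/(-14471 + 51788)) + 28 = (7237 - 12427/37317) + 28 = 270050702/37317 + 28 = 271095578/37317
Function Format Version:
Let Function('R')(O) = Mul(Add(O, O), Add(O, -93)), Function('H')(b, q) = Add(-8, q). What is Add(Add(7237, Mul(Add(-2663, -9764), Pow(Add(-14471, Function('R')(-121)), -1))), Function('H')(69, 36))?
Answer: Rational(271095578, 37317) ≈ 7264.7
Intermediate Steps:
Function('R')(O) = Mul(2, O, Add(-93, O)) (Function('R')(O) = Mul(Mul(2, O), Add(-93, O)) = Mul(2, O, Add(-93, O)))
Add(Add(7237, Mul(Add(-2663, -9764), Pow(Add(-14471, Function('R')(-121)), -1))), Function('H')(69, 36)) = Add(Add(7237, Mul(Add(-2663, -9764), Pow(Add(-14471, Mul(2, -121, Add(-93, -121))), -1))), Add(-8, 36)) = Add(Add(7237, Mul(-12427, Pow(Add(-14471, Mul(2, -121, -214)), -1))), 28) = Add(Add(7237, Mul(-12427, Pow(Add(-14471, 51788), -1))), 28) = Add(Add(7237, Mul(-12427, Pow(37317, -1))), 28) = Add(Add(7237, Mul(-12427, Rational(1, 37317))), 28) = Add(Add(7237, Rational(-12427, 37317)), 28) = Add(Rational(270050702, 37317), 28) = Rational(271095578, 37317)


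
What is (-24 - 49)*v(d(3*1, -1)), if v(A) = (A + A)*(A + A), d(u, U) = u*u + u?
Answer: -42048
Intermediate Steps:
d(u, U) = u + u² (d(u, U) = u² + u = u + u²)
v(A) = 4*A² (v(A) = (2*A)*(2*A) = 4*A²)
(-24 - 49)*v(d(3*1, -1)) = (-24 - 49)*(4*((3*1)*(1 + 3*1))²) = -292*(3*(1 + 3))² = -292*(3*4)² = -292*12² = -292*144 = -73*576 = -42048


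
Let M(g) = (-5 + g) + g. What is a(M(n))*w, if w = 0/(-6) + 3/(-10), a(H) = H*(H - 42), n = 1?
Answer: -81/2 ≈ -40.500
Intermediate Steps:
M(g) = -5 + 2*g
a(H) = H*(-42 + H)
w = -3/10 (w = 0*(-⅙) + 3*(-⅒) = 0 - 3/10 = -3/10 ≈ -0.30000)
a(M(n))*w = ((-5 + 2*1)*(-42 + (-5 + 2*1)))*(-3/10) = ((-5 + 2)*(-42 + (-5 + 2)))*(-3/10) = -3*(-42 - 3)*(-3/10) = -3*(-45)*(-3/10) = 135*(-3/10) = -81/2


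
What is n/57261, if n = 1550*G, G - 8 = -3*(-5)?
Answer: 35650/57261 ≈ 0.62259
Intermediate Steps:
G = 23 (G = 8 - 3*(-5) = 8 + 15 = 23)
n = 35650 (n = 1550*23 = 35650)
n/57261 = 35650/57261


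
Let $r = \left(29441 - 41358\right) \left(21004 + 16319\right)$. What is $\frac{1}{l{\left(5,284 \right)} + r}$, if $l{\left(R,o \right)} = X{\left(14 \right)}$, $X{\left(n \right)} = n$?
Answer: $- \frac{1}{444778177} \approx -2.2483 \cdot 10^{-9}$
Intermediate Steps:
$l{\left(R,o \right)} = 14$
$r = -444778191$ ($r = \left(-11917\right) 37323 = -444778191$)
$\frac{1}{l{\left(5,284 \right)} + r} = \frac{1}{14 - 444778191} = \frac{1}{-444778177} = - \frac{1}{444778177}$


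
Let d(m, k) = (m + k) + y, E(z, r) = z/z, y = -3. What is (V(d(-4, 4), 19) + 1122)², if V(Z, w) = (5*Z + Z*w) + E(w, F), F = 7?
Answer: 1104601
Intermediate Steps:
E(z, r) = 1
d(m, k) = -3 + k + m (d(m, k) = (m + k) - 3 = (k + m) - 3 = -3 + k + m)
V(Z, w) = 1 + 5*Z + Z*w (V(Z, w) = (5*Z + Z*w) + 1 = 1 + 5*Z + Z*w)
(V(d(-4, 4), 19) + 1122)² = ((1 + 5*(-3 + 4 - 4) + (-3 + 4 - 4)*19) + 1122)² = ((1 + 5*(-3) - 3*19) + 1122)² = ((1 - 15 - 57) + 1122)² = (-71 + 1122)² = 1051² = 1104601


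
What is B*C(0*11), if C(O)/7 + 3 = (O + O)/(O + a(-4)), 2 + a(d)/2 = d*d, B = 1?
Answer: -21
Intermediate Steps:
a(d) = -4 + 2*d² (a(d) = -4 + 2*(d*d) = -4 + 2*d²)
C(O) = -21 + 14*O/(28 + O) (C(O) = -21 + 7*((O + O)/(O + (-4 + 2*(-4)²))) = -21 + 7*((2*O)/(O + (-4 + 2*16))) = -21 + 7*((2*O)/(O + (-4 + 32))) = -21 + 7*((2*O)/(O + 28)) = -21 + 7*((2*O)/(28 + O)) = -21 + 7*(2*O/(28 + O)) = -21 + 14*O/(28 + O))
B*C(0*11) = 1*(7*(-84 - 0*11)/(28 + 0*11)) = 1*(7*(-84 - 1*0)/(28 + 0)) = 1*(7*(-84 + 0)/28) = 1*(7*(1/28)*(-84)) = 1*(-21) = -21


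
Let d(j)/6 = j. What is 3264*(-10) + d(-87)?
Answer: -33162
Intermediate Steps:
d(j) = 6*j
3264*(-10) + d(-87) = 3264*(-10) + 6*(-87) = -32640 - 522 = -33162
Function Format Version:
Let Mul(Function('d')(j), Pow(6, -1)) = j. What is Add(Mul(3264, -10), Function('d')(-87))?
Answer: -33162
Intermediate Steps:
Function('d')(j) = Mul(6, j)
Add(Mul(3264, -10), Function('d')(-87)) = Add(Mul(3264, -10), Mul(6, -87)) = Add(-32640, -522) = -33162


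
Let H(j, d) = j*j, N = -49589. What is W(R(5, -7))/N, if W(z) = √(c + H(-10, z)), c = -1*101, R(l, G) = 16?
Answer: -I/49589 ≈ -2.0166e-5*I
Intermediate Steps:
H(j, d) = j²
c = -101
W(z) = I (W(z) = √(-101 + (-10)²) = √(-101 + 100) = √(-1) = I)
W(R(5, -7))/N = I/(-49589) = I*(-1/49589) = -I/49589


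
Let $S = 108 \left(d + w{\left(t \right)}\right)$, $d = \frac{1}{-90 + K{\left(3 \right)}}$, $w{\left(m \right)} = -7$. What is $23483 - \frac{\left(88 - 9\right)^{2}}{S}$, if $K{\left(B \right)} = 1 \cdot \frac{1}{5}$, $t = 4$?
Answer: $\frac{7986646481}{339984} \approx 23491.0$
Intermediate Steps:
$K{\left(B \right)} = \frac{1}{5}$ ($K{\left(B \right)} = 1 \cdot \frac{1}{5} = \frac{1}{5}$)
$d = - \frac{5}{449}$ ($d = \frac{1}{-90 + \frac{1}{5}} = \frac{1}{- \frac{449}{5}} = - \frac{5}{449} \approx -0.011136$)
$S = - \frac{339984}{449}$ ($S = 108 \left(- \frac{5}{449} - 7\right) = 108 \left(- \frac{3148}{449}\right) = - \frac{339984}{449} \approx -757.2$)
$23483 - \frac{\left(88 - 9\right)^{2}}{S} = 23483 - \frac{\left(88 - 9\right)^{2}}{- \frac{339984}{449}} = 23483 - 79^{2} \left(- \frac{449}{339984}\right) = 23483 - 6241 \left(- \frac{449}{339984}\right) = 23483 - - \frac{2802209}{339984} = 23483 + \frac{2802209}{339984} = \frac{7986646481}{339984}$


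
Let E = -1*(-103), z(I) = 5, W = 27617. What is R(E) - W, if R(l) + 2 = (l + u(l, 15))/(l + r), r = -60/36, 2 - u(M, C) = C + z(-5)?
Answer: -8395921/304 ≈ -27618.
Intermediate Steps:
E = 103
u(M, C) = -3 - C (u(M, C) = 2 - (C + 5) = 2 - (5 + C) = 2 + (-5 - C) = -3 - C)
r = -5/3 (r = -60*1/36 = -5/3 ≈ -1.6667)
R(l) = -2 + (-18 + l)/(-5/3 + l) (R(l) = -2 + (l + (-3 - 1*15))/(l - 5/3) = -2 + (l + (-3 - 15))/(-5/3 + l) = -2 + (l - 18)/(-5/3 + l) = -2 + (-18 + l)/(-5/3 + l))
R(E) - W = (-44 - 3*103)/(-5 + 3*103) - 1*27617 = (-44 - 309)/(-5 + 309) - 27617 = -353/304 - 27617 = -8395921/304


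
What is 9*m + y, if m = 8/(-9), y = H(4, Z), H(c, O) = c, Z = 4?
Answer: -4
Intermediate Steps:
y = 4
m = -8/9 (m = 8*(-⅑) = -8/9 ≈ -0.88889)
9*m + y = 9*(-8/9) + 4 = -8 + 4 = -4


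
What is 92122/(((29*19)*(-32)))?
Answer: -46061/8816 ≈ -5.2247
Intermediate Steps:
92122/(((29*19)*(-32))) = 92122/((551*(-32))) = 92122/(-17632) = 92122*(-1/17632) = -46061/8816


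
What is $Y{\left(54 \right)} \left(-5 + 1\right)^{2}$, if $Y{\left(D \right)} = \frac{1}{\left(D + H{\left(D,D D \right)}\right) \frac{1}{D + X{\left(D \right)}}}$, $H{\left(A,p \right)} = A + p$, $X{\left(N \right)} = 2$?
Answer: $\frac{8}{27} \approx 0.2963$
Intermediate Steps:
$Y{\left(D \right)} = \frac{2 + D}{D^{2} + 2 D}$ ($Y{\left(D \right)} = \frac{1}{\left(D + \left(D + D D\right)\right) \frac{1}{D + 2}} = \frac{1}{\left(D + \left(D + D^{2}\right)\right) \frac{1}{2 + D}} = \frac{1}{\left(D^{2} + 2 D\right) \frac{1}{2 + D}} = \frac{1}{\frac{1}{2 + D} \left(D^{2} + 2 D\right)} = \frac{2 + D}{D^{2} + 2 D}$)
$Y{\left(54 \right)} \left(-5 + 1\right)^{2} = \frac{\left(-5 + 1\right)^{2}}{54} = \frac{\left(-4\right)^{2}}{54} = \frac{1}{54} \cdot 16 = \frac{8}{27}$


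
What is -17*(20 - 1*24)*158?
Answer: 10744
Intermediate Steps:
-17*(20 - 1*24)*158 = -17*(20 - 24)*158 = -17*(-4)*158 = 68*158 = 10744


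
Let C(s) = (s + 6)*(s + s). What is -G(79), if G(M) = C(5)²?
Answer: -12100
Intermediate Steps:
C(s) = 2*s*(6 + s) (C(s) = (6 + s)*(2*s) = 2*s*(6 + s))
G(M) = 12100 (G(M) = (2*5*(6 + 5))² = (2*5*11)² = 110² = 12100)
-G(79) = -1*12100 = -12100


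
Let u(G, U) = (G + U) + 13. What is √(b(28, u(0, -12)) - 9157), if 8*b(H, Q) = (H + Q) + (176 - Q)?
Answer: I*√36526/2 ≈ 95.559*I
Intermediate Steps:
u(G, U) = 13 + G + U
b(H, Q) = 22 + H/8 (b(H, Q) = ((H + Q) + (176 - Q))/8 = (176 + H)/8 = 22 + H/8)
√(b(28, u(0, -12)) - 9157) = √((22 + (⅛)*28) - 9157) = √((22 + 7/2) - 9157) = √(51/2 - 9157) = √(-18263/2) = I*√36526/2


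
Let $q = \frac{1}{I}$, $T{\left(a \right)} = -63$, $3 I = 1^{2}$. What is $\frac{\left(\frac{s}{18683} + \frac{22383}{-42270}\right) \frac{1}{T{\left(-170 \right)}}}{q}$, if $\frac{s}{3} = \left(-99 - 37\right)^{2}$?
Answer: $- \frac{12596707}{975549330} \approx -0.012912$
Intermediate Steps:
$I = \frac{1}{3}$ ($I = \frac{1^{2}}{3} = \frac{1}{3} \cdot 1 = \frac{1}{3} \approx 0.33333$)
$s = 55488$ ($s = 3 \left(-99 - 37\right)^{2} = 3 \left(-136\right)^{2} = 3 \cdot 18496 = 55488$)
$q = 3$ ($q = \frac{1}{\frac{1}{3}} = 3$)
$\frac{\left(\frac{s}{18683} + \frac{22383}{-42270}\right) \frac{1}{T{\left(-170 \right)}}}{q} = \frac{\left(\frac{55488}{18683} + \frac{22383}{-42270}\right) \frac{1}{-63}}{3} = \left(55488 \cdot \frac{1}{18683} + 22383 \left(- \frac{1}{42270}\right)\right) \left(- \frac{1}{63}\right) \frac{1}{3} = \left(\frac{3264}{1099} - \frac{7461}{14090}\right) \left(- \frac{1}{63}\right) \frac{1}{3} = \frac{37790121}{15484910} \left(- \frac{1}{63}\right) \frac{1}{3} = \left(- \frac{12596707}{325183110}\right) \frac{1}{3} = - \frac{12596707}{975549330}$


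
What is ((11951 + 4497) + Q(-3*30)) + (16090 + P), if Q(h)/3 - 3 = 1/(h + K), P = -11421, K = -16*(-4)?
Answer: 549273/26 ≈ 21126.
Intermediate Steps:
K = 64
Q(h) = 9 + 3/(64 + h) (Q(h) = 9 + 3/(h + 64) = 9 + 3/(64 + h))
((11951 + 4497) + Q(-3*30)) + (16090 + P) = ((11951 + 4497) + 3*(193 + 3*(-3*30))/(64 - 3*30)) + (16090 - 11421) = (16448 + 3*(193 + 3*(-90))/(64 - 90)) + 4669 = (16448 + 3*(193 - 270)/(-26)) + 4669 = (16448 + 3*(-1/26)*(-77)) + 4669 = (16448 + 231/26) + 4669 = 427879/26 + 4669 = 549273/26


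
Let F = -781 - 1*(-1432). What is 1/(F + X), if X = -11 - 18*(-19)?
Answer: 1/982 ≈ 0.0010183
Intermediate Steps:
F = 651 (F = -781 + 1432 = 651)
X = 331 (X = -11 + 342 = 331)
1/(F + X) = 1/(651 + 331) = 1/982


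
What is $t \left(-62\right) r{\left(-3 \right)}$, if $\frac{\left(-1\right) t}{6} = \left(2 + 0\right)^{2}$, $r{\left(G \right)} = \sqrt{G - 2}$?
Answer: $1488 i \sqrt{5} \approx 3327.3 i$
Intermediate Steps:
$r{\left(G \right)} = \sqrt{-2 + G}$
$t = -24$ ($t = - 6 \left(2 + 0\right)^{2} = - 6 \cdot 2^{2} = \left(-6\right) 4 = -24$)
$t \left(-62\right) r{\left(-3 \right)} = \left(-24\right) \left(-62\right) \sqrt{-2 - 3} = 1488 \sqrt{-5} = 1488 i \sqrt{5}$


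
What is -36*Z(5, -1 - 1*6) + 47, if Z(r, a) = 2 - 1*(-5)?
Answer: -205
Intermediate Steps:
Z(r, a) = 7 (Z(r, a) = 2 + 5 = 7)
-36*Z(5, -1 - 1*6) + 47 = -36*7 + 47 = -252 + 47 = -205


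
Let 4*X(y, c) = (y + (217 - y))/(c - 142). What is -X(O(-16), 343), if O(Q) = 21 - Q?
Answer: -217/804 ≈ -0.26990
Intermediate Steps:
X(y, c) = 217/(4*(-142 + c)) (X(y, c) = ((y + (217 - y))/(c - 142))/4 = (217/(-142 + c))/4 = 217/(4*(-142 + c)))
-X(O(-16), 343) = -217/(4*(-142 + 343)) = -217/(4*201) = -1*217/804 = -217/804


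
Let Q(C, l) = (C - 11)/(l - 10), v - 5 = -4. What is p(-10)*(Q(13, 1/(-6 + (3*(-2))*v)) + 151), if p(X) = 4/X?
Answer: -36494/605 ≈ -60.321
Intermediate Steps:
v = 1 (v = 5 - 4 = 1)
Q(C, l) = (-11 + C)/(-10 + l)
p(-10)*(Q(13, 1/(-6 + (3*(-2))*v)) + 151) = (4/(-10))*((-11 + 13)/(-10 + 1/(-6 + (3*(-2))*1)) + 151) = (4*(-⅒))*(2/(-10 + 1/(-6 - 6*1)) + 151) = -2*(2/(-10 + 1/(-6 - 6)) + 151)/5 = -2*(2/(-10 + 1/(-12)) + 151)/5 = -2*(2/(-10 - 1/12) + 151)/5 = -2*(2/(-121/12) + 151)/5 = -2*(-12/121*2 + 151)/5 = -2*(-24/121 + 151)/5 = -⅖*18247/121 = -36494/605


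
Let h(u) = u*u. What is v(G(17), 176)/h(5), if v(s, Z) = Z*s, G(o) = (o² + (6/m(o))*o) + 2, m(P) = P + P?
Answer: 51744/25 ≈ 2069.8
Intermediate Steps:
m(P) = 2*P
G(o) = 5 + o² (G(o) = (o² + (6/((2*o)))*o) + 2 = (o² + (6*(1/(2*o)))*o) + 2 = (o² + (3/o)*o) + 2 = (o² + 3) + 2 = (3 + o²) + 2 = 5 + o²)
h(u) = u²
v(G(17), 176)/h(5) = (176*(5 + 17²))/(5²) = (176*(5 + 289))/25 = (176*294)*(1/25) = 51744*(1/25) = 51744/25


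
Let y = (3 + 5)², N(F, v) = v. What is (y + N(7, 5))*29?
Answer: 2001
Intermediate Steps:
y = 64 (y = 8² = 64)
(y + N(7, 5))*29 = (64 + 5)*29 = 69*29 = 2001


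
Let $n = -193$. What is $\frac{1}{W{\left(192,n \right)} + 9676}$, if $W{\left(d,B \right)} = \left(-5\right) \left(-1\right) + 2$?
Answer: $\frac{1}{9683} \approx 0.00010327$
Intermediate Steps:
$W{\left(d,B \right)} = 7$ ($W{\left(d,B \right)} = 5 + 2 = 7$)
$\frac{1}{W{\left(192,n \right)} + 9676} = \frac{1}{7 + 9676} = \frac{1}{9683}$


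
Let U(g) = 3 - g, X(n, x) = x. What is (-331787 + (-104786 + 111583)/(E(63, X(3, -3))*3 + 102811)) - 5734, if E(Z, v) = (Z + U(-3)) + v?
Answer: -34767693892/103009 ≈ -3.3752e+5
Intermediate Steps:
E(Z, v) = 6 + Z + v (E(Z, v) = (Z + (3 - 1*(-3))) + v = (Z + (3 + 3)) + v = (Z + 6) + v = (6 + Z) + v = 6 + Z + v)
(-331787 + (-104786 + 111583)/(E(63, X(3, -3))*3 + 102811)) - 5734 = (-331787 + (-104786 + 111583)/((6 + 63 - 3)*3 + 102811)) - 5734 = (-331787 + 6797/(66*3 + 102811)) - 5734 = (-331787 + 6797/(198 + 102811)) - 5734 = (-331787 + 6797/103009) - 5734 = -34177040286/103009 - 5734 = -34767693892/103009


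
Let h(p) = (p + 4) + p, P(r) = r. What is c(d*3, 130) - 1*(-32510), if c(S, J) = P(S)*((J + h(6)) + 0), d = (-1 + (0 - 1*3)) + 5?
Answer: 32948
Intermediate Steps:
h(p) = 4 + 2*p (h(p) = (4 + p) + p = 4 + 2*p)
d = 1 (d = (-1 + (0 - 3)) + 5 = (-1 - 3) + 5 = -4 + 5 = 1)
c(S, J) = S*(16 + J) (c(S, J) = S*((J + (4 + 2*6)) + 0) = S*((J + (4 + 12)) + 0) = S*((J + 16) + 0) = S*((16 + J) + 0) = S*(16 + J))
c(d*3, 130) - 1*(-32510) = (1*3)*(16 + 130) - 1*(-32510) = 3*146 + 32510 = 438 + 32510 = 32948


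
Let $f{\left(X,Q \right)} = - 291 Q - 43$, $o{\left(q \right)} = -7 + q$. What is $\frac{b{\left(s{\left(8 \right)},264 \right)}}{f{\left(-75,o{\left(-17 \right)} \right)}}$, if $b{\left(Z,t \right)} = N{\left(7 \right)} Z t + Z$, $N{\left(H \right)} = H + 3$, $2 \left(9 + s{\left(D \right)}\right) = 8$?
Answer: $- \frac{13205}{6941} \approx -1.9025$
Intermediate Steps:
$s{\left(D \right)} = -5$ ($s{\left(D \right)} = -9 + \frac{1}{2} \cdot 8 = -9 + 4 = -5$)
$N{\left(H \right)} = 3 + H$
$b{\left(Z,t \right)} = Z + 10 Z t$ ($b{\left(Z,t \right)} = \left(3 + 7\right) Z t + Z = 10 Z t + Z = Z + 10 Z t$)
$f{\left(X,Q \right)} = -43 - 291 Q$
$\frac{b{\left(s{\left(8 \right)},264 \right)}}{f{\left(-75,o{\left(-17 \right)} \right)}} = \frac{\left(-5\right) \left(1 + 10 \cdot 264\right)}{-43 - 291 \left(-7 - 17\right)} = \frac{\left(-5\right) \left(1 + 2640\right)}{-43 - -6984} = \frac{\left(-5\right) 2641}{-43 + 6984} = - \frac{13205}{6941}$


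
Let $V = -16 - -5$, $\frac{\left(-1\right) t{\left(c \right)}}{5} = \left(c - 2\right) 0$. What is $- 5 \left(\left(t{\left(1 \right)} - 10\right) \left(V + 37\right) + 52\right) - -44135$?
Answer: $45175$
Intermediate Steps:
$t{\left(c \right)} = 0$ ($t{\left(c \right)} = - 5 \left(c - 2\right) 0 = - 5 \left(-2 + c\right) 0 = \left(-5\right) 0 = 0$)
$V = -11$ ($V = -16 + 5 = -11$)
$- 5 \left(\left(t{\left(1 \right)} - 10\right) \left(V + 37\right) + 52\right) - -44135 = - 5 \left(\left(0 - 10\right) \left(-11 + 37\right) + 52\right) - -44135 = - 5 \left(\left(-10\right) 26 + 52\right) + 44135 = - 5 \left(-260 + 52\right) + 44135 = \left(-5\right) \left(-208\right) + 44135 = 1040 + 44135 = 45175$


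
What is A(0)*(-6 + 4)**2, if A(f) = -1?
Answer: -4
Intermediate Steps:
A(0)*(-6 + 4)**2 = -(-6 + 4)**2 = -1*(-2)**2 = -1*4 = -4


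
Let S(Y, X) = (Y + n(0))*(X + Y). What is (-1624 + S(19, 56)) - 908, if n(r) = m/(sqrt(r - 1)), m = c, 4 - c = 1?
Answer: -1107 - 225*I ≈ -1107.0 - 225.0*I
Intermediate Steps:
c = 3 (c = 4 - 1*1 = 4 - 1 = 3)
m = 3
n(r) = 3/sqrt(-1 + r) (n(r) = 3/(sqrt(r - 1)) = 3/(sqrt(-1 + r)) = 3/sqrt(-1 + r))
S(Y, X) = (X + Y)*(Y - 3*I) (S(Y, X) = (Y + 3/sqrt(-1 + 0))*(X + Y) = (Y + 3/sqrt(-1))*(X + Y) = (Y + 3*(-I))*(X + Y) = (Y - 3*I)*(X + Y) = (X + Y)*(Y - 3*I))
(-1624 + S(19, 56)) - 908 = (-1624 + (19**2 + 56*19 - 3*I*56 - 3*I*19)) - 908 = (-1624 + (361 + 1064 - 168*I - 57*I)) - 908 = (-1624 + (1425 - 225*I)) - 908 = (-199 - 225*I) - 908 = -1107 - 225*I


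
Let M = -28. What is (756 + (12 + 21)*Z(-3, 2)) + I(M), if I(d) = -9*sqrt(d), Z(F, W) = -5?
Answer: 591 - 18*I*sqrt(7) ≈ 591.0 - 47.624*I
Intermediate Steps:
(756 + (12 + 21)*Z(-3, 2)) + I(M) = (756 + (12 + 21)*(-5)) - 18*I*sqrt(7) = (756 + 33*(-5)) - 18*I*sqrt(7) = (756 - 165) - 18*I*sqrt(7) = 591 - 18*I*sqrt(7)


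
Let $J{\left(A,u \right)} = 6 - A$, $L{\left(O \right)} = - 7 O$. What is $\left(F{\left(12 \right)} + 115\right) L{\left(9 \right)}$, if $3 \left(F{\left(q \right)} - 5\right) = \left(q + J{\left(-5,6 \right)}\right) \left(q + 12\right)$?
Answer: $-19152$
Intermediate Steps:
$F{\left(q \right)} = 5 + \frac{\left(11 + q\right) \left(12 + q\right)}{3}$ ($F{\left(q \right)} = 5 + \frac{\left(q + \left(6 - -5\right)\right) \left(q + 12\right)}{3} = 5 + \frac{\left(q + \left(6 + 5\right)\right) \left(12 + q\right)}{3} = 5 + \frac{\left(q + 11\right) \left(12 + q\right)}{3} = 5 + \frac{\left(11 + q\right) \left(12 + q\right)}{3}$)
$\left(F{\left(12 \right)} + 115\right) L{\left(9 \right)} = \left(\left(49 + \frac{12^{2}}{3} + \frac{23}{3} \cdot 12\right) + 115\right) \left(\left(-7\right) 9\right) = \left(\left(49 + \frac{1}{3} \cdot 144 + 92\right) + 115\right) \left(-63\right) = \left(\left(49 + 48 + 92\right) + 115\right) \left(-63\right) = \left(189 + 115\right) \left(-63\right) = 304 \left(-63\right) = -19152$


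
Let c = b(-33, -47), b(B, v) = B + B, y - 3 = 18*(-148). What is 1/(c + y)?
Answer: -1/2727 ≈ -0.00036670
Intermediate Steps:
y = -2661 (y = 3 + 18*(-148) = 3 - 2664 = -2661)
b(B, v) = 2*B
c = -66 (c = 2*(-33) = -66)
1/(c + y) = 1/(-66 - 2661) = 1/(-2727) = -1/2727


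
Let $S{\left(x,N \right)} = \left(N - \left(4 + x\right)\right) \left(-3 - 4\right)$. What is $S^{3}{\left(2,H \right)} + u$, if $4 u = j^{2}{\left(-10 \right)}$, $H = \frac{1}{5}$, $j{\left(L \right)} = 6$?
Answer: $\frac{8366552}{125} \approx 66932.0$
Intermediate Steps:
$H = \frac{1}{5} \approx 0.2$
$S{\left(x,N \right)} = 28 - 7 N + 7 x$ ($S{\left(x,N \right)} = \left(-4 + N - x\right) \left(-7\right) = 28 - 7 N + 7 x$)
$u = 9$ ($u = \frac{6^{2}}{4} = \frac{1}{4} \cdot 36 = 9$)
$S^{3}{\left(2,H \right)} + u = \left(28 - \frac{7}{5} + 7 \cdot 2\right)^{3} + 9 = \left(28 - \frac{7}{5} + 14\right)^{3} + 9 = \left(\frac{203}{5}\right)^{3} + 9 = \frac{8365427}{125} + 9 = \frac{8366552}{125}$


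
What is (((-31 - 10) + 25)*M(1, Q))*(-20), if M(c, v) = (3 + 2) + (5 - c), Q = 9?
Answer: 2880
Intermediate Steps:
M(c, v) = 10 - c (M(c, v) = 5 + (5 - c) = 10 - c)
(((-31 - 10) + 25)*M(1, Q))*(-20) = (((-31 - 10) + 25)*(10 - 1*1))*(-20) = ((-41 + 25)*(10 - 1))*(-20) = -16*9*(-20) = -144*(-20) = 2880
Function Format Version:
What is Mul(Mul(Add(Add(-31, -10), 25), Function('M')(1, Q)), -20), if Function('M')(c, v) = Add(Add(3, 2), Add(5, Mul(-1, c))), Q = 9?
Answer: 2880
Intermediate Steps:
Function('M')(c, v) = Add(10, Mul(-1, c)) (Function('M')(c, v) = Add(5, Add(5, Mul(-1, c))) = Add(10, Mul(-1, c)))
Mul(Mul(Add(Add(-31, -10), 25), Function('M')(1, Q)), -20) = Mul(Mul(Add(Add(-31, -10), 25), Add(10, Mul(-1, 1))), -20) = Mul(Mul(Add(-41, 25), Add(10, -1)), -20) = Mul(Mul(-16, 9), -20) = Mul(-144, -20) = 2880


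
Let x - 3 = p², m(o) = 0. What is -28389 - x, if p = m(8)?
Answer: -28392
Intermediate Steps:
p = 0
x = 3 (x = 3 + 0² = 3 + 0 = 3)
-28389 - x = -28389 - 1*3 = -28389 - 3 = -28392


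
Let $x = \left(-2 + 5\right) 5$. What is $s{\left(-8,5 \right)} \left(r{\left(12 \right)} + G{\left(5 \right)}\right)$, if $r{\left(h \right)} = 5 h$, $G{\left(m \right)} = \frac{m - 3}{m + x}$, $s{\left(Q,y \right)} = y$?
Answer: $\frac{601}{2} \approx 300.5$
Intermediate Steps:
$x = 15$ ($x = 3 \cdot 5 = 15$)
$G{\left(m \right)} = \frac{-3 + m}{15 + m}$ ($G{\left(m \right)} = \frac{m - 3}{m + 15} = \frac{-3 + m}{15 + m}$)
$s{\left(-8,5 \right)} \left(r{\left(12 \right)} + G{\left(5 \right)}\right) = 5 \left(5 \cdot 12 + \frac{-3 + 5}{15 + 5}\right) = 5 \left(60 + \frac{1}{20} \cdot 2\right) = 5 \left(60 + \frac{1}{10}\right) = 5 \cdot \frac{601}{10} = \frac{601}{2}$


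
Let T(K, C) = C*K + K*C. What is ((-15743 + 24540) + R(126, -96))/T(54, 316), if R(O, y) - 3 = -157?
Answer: 2881/11376 ≈ 0.25325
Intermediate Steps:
R(O, y) = -154 (R(O, y) = 3 - 157 = -154)
T(K, C) = 2*C*K (T(K, C) = C*K + C*K = 2*C*K)
((-15743 + 24540) + R(126, -96))/T(54, 316) = ((-15743 + 24540) - 154)/((2*316*54)) = (8797 - 154)/34128 = 8643*(1/34128) = 2881/11376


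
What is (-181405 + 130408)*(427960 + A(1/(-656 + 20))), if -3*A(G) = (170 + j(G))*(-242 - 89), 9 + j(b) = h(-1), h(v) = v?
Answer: -22724943160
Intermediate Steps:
j(b) = -10 (j(b) = -9 - 1 = -10)
A(G) = 52960/3 (A(G) = -(170 - 10)*(-242 - 89)/3 = -160*(-331)/3 = -1/3*(-52960) = 52960/3)
(-181405 + 130408)*(427960 + A(1/(-656 + 20))) = (-181405 + 130408)*(427960 + 52960/3) = -50997*1336840/3 = -22724943160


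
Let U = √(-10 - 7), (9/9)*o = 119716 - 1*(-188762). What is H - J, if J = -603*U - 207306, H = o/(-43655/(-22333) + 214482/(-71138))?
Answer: -35220084307629/421124279 + 603*I*√17 ≈ -83634.0 + 2486.2*I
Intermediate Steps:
o = 308478 (o = 119716 - 1*(-188762) = 119716 + 188762 = 308478)
U = I*√17 (U = √(-17) = I*√17 ≈ 4.1231*I)
H = -122521674090003/421124279 (H = 308478/(-43655/(-22333) + 214482/(-71138)) = 308478/(-43655*(-1/22333) + 214482*(-1/71138)) = 308478/(43655/22333 - 107241/35569) = 308478/(-842248558/794362477) = 308478*(-794362477/842248558) = -122521674090003/421124279 ≈ -2.9094e+5)
J = -207306 - 603*I*√17 (J = -603*I*√17 - 207306 = -207306 - 603*I*√17 ≈ -2.0731e+5 - 2486.2*I)
H - J = -122521674090003/421124279 - (-207306 - 603*I*√17) = -122521674090003/421124279 + (207306 + 603*I*√17) = -35220084307629/421124279 + 603*I*√17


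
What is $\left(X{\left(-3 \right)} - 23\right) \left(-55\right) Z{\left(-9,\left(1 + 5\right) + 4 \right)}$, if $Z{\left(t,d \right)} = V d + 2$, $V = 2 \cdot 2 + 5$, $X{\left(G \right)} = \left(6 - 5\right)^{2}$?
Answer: $111320$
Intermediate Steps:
$X{\left(G \right)} = 1$ ($X{\left(G \right)} = 1^{2} = 1$)
$V = 9$ ($V = 4 + 5 = 9$)
$Z{\left(t,d \right)} = 2 + 9 d$ ($Z{\left(t,d \right)} = 9 d + 2 = 2 + 9 d$)
$\left(X{\left(-3 \right)} - 23\right) \left(-55\right) Z{\left(-9,\left(1 + 5\right) + 4 \right)} = \left(1 - 23\right) \left(-55\right) \left(2 + 9 \left(\left(1 + 5\right) + 4\right)\right) = \left(-22\right) \left(-55\right) \left(2 + 9 \left(6 + 4\right)\right) = 1210 \left(2 + 9 \cdot 10\right) = 1210 \left(2 + 90\right) = 1210 \cdot 92 = 111320$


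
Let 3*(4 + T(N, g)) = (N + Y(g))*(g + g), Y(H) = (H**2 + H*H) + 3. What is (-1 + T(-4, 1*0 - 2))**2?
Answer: 1849/9 ≈ 205.44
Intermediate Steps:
Y(H) = 3 + 2*H**2 (Y(H) = (H**2 + H**2) + 3 = 2*H**2 + 3 = 3 + 2*H**2)
T(N, g) = -4 + 2*g*(3 + N + 2*g**2)/3 (T(N, g) = -4 + ((N + (3 + 2*g**2))*(g + g))/3 = -4 + ((3 + N + 2*g**2)*(2*g))/3 = -4 + (2*g*(3 + N + 2*g**2))/3 = -4 + 2*g*(3 + N + 2*g**2)/3)
(-1 + T(-4, 1*0 - 2))**2 = (-1 + (-4 + 2*(1*0 - 2) + 4*(1*0 - 2)**3/3 + (2/3)*(-4)*(1*0 - 2)))**2 = (-1 + (-4 + 2*(0 - 2) + 4*(0 - 2)**3/3 + (2/3)*(-4)*(0 - 2)))**2 = (-1 + (-4 + 2*(-2) + (4/3)*(-2)**3 + (2/3)*(-4)*(-2)))**2 = (-1 + (-4 - 4 + (4/3)*(-8) + 16/3))**2 = (-1 + (-4 - 4 - 32/3 + 16/3))**2 = (-1 - 40/3)**2 = (-43/3)**2 = 1849/9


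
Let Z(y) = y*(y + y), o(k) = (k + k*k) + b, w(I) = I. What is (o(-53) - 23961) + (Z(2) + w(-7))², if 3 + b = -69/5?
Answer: -106104/5 ≈ -21221.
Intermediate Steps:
b = -84/5 (b = -3 - 69/5 = -84/5 ≈ -16.800)
o(k) = -84/5 + k + k² (o(k) = (k + k*k) - 84/5 = (k + k²) - 84/5 = -84/5 + k + k²)
Z(y) = 2*y² (Z(y) = y*(2*y) = 2*y²)
(o(-53) - 23961) + (Z(2) + w(-7))² = ((-84/5 - 53 + (-53)²) - 23961) + (2*2² - 7)² = ((-84/5 - 53 + 2809) - 23961) + (2*4 - 7)² = (13696/5 - 23961) + (8 - 7)² = -106109/5 + 1² = -106109/5 + 1 = -106104/5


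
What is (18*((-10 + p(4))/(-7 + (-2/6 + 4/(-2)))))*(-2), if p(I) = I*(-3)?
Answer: -594/7 ≈ -84.857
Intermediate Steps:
p(I) = -3*I
(18*((-10 + p(4))/(-7 + (-2/6 + 4/(-2)))))*(-2) = (18*((-10 - 3*4)/(-7 + (-2/6 + 4/(-2)))))*(-2) = (18*((-10 - 12)/(-7 + (-2*1/6 + 4*(-1/2)))))*(-2) = (18*(-22/(-7 + (-1/3 - 2))))*(-2) = (18*(-22/(-7 - 7/3)))*(-2) = (18*(-22/(-28/3)))*(-2) = (18*(-22*(-3/28)))*(-2) = (18*(33/14))*(-2) = (297/7)*(-2) = -594/7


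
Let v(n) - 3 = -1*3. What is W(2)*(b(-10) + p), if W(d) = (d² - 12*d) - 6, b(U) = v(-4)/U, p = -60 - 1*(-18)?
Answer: 1092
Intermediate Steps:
v(n) = 0 (v(n) = 3 - 1*3 = 3 - 3 = 0)
p = -42 (p = -60 + 18 = -42)
b(U) = 0 (b(U) = 0/U = 0)
W(d) = -6 + d² - 12*d
W(2)*(b(-10) + p) = (-6 + 2² - 12*2)*(0 - 42) = (-6 + 4 - 24)*(-42) = -26*(-42) = 1092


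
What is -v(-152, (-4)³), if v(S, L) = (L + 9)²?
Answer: -3025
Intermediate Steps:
v(S, L) = (9 + L)²
-v(-152, (-4)³) = -(9 + (-4)³)² = -(9 - 64)² = -1*(-55)² = -1*3025 = -3025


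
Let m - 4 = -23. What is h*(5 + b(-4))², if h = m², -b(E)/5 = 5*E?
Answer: 3980025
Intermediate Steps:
b(E) = -25*E
m = -19 (m = 4 - 23 = -19)
h = 361 (h = (-19)² = 361)
h*(5 + b(-4))² = 361*(5 - 25*(-4))² = 361*(5 + 100)² = 361*105² = 361*11025 = 3980025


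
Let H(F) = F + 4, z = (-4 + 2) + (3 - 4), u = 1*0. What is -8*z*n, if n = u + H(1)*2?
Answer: 240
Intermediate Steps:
u = 0
z = -3 (z = -2 - 1 = -3)
H(F) = 4 + F
n = 10 (n = 0 + (4 + 1)*2 = 0 + 5*2 = 0 + 10 = 10)
-8*z*n = -(-24)*10 = -8*(-30) = 240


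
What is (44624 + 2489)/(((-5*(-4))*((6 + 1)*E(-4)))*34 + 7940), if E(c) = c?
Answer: -47113/11100 ≈ -4.2444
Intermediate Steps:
(44624 + 2489)/(((-5*(-4))*((6 + 1)*E(-4)))*34 + 7940) = (44624 + 2489)/(((-5*(-4))*((6 + 1)*(-4)))*34 + 7940) = 47113/((20*(7*(-4)))*34 + 7940) = 47113/((20*(-28))*34 + 7940) = 47113/(-560*34 + 7940) = 47113/(-19040 + 7940) = 47113/(-11100) = 47113*(-1/11100) = -47113/11100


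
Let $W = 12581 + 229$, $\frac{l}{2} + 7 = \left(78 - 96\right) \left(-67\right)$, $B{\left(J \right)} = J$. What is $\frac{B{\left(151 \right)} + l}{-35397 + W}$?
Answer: $- \frac{2549}{22587} \approx -0.11285$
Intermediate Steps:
$l = 2398$ ($l = -14 + 2 \left(78 - 96\right) \left(-67\right) = -14 + 2 \left(\left(-18\right) \left(-67\right)\right) = -14 + 2 \cdot 1206 = -14 + 2412 = 2398$)
$W = 12810$
$\frac{B{\left(151 \right)} + l}{-35397 + W} = \frac{151 + 2398}{-35397 + 12810} = \frac{2549}{-22587} = 2549 \left(- \frac{1}{22587}\right) = - \frac{2549}{22587}$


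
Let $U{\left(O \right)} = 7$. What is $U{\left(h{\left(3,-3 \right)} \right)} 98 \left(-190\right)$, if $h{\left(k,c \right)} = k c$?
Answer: $-130340$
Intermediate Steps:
$h{\left(k,c \right)} = c k$
$U{\left(h{\left(3,-3 \right)} \right)} 98 \left(-190\right) = 7 \cdot 98 \left(-190\right) = 686 \left(-190\right) = -130340$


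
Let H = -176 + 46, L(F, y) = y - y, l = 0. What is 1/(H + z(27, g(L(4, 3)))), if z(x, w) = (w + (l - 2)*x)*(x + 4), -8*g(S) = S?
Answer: -1/1804 ≈ -0.00055432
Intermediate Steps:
L(F, y) = 0
g(S) = -S/8
z(x, w) = (4 + x)*(w - 2*x) (z(x, w) = (w + (0 - 2)*x)*(x + 4) = (w - 2*x)*(4 + x) = (4 + x)*(w - 2*x))
H = -130
1/(H + z(27, g(L(4, 3)))) = 1/(-130 + (-8*27 - 2*27**2 + 4*(-1/8*0) - 1/8*0*27)) = 1/(-130 + (-216 - 2*729 + 4*0 + 0*27)) = 1/(-130 + (-216 - 1458 + 0 + 0)) = 1/(-130 - 1674) = 1/(-1804) = -1/1804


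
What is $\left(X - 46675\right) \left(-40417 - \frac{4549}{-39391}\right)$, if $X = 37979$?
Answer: $\frac{13844566786608}{39391} \approx 3.5147 \cdot 10^{8}$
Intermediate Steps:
$\left(X - 46675\right) \left(-40417 - \frac{4549}{-39391}\right) = \left(37979 - 46675\right) \left(-40417 - \frac{4549}{-39391}\right) = - 8696 \left(-40417 - - \frac{4549}{39391}\right) = - 8696 \left(-40417 + \frac{4549}{39391}\right) = \left(-8696\right) \left(- \frac{1592061498}{39391}\right) = \frac{13844566786608}{39391}$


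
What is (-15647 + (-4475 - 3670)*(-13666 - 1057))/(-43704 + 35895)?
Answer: -119903188/7809 ≈ -15354.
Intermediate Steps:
(-15647 + (-4475 - 3670)*(-13666 - 1057))/(-43704 + 35895) = (-15647 - 8145*(-14723))/(-7809) = (-15647 + 119918835)*(-1/7809) = 119903188*(-1/7809) = -119903188/7809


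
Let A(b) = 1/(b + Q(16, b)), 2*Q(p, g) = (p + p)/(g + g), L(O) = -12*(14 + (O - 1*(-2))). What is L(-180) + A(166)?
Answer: 27123059/13782 ≈ 1968.0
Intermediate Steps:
L(O) = -192 - 12*O (L(O) = -12*(14 + (O + 2)) = -12*(14 + (2 + O)) = -12*(16 + O) = -192 - 12*O)
Q(p, g) = p/(2*g) (Q(p, g) = ((p + p)/(g + g))/2 = ((2*p)/((2*g)))/2 = ((2*p)*(1/(2*g)))/2 = (p/g)/2 = p/(2*g))
A(b) = 1/(b + 8/b) (A(b) = 1/(b + (½)*16/b) = 1/(b + 8/b))
L(-180) + A(166) = (-192 - 12*(-180)) + 166/(8 + 166²) = (-192 + 2160) + 166/(8 + 27556) = 1968 + 166/27564 = 1968 + 166*(1/27564) = 1968 + 83/13782 = 27123059/13782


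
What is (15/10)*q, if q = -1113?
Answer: -3339/2 ≈ -1669.5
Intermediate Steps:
(15/10)*q = (15/10)*(-1113) = (15*(⅒))*(-1113) = (3/2)*(-1113) = -3339/2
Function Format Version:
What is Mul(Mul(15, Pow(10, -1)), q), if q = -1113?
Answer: Rational(-3339, 2) ≈ -1669.5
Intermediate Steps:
Mul(Mul(15, Pow(10, -1)), q) = Mul(Mul(15, Pow(10, -1)), -1113) = Mul(Mul(15, Rational(1, 10)), -1113) = Mul(Rational(3, 2), -1113) = Rational(-3339, 2)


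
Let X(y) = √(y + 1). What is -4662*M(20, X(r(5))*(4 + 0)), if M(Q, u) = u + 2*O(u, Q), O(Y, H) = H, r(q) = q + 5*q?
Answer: -186480 - 18648*√31 ≈ -2.9031e+5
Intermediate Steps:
r(q) = 6*q
X(y) = √(1 + y)
M(Q, u) = u + 2*Q
-4662*M(20, X(r(5))*(4 + 0)) = -4662*(√(1 + 6*5)*(4 + 0) + 2*20) = -4662*(√(1 + 30)*4 + 40) = -4662*(√31*4 + 40) = -4662*(4*√31 + 40) = -4662*(40 + 4*√31) = -186480 - 18648*√31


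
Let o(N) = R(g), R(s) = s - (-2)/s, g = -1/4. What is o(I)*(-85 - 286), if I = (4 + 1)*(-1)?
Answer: 12243/4 ≈ 3060.8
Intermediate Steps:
g = -1/4 (g = -1*1/4 = -1/4 ≈ -0.25000)
R(s) = s + 2/s
I = -5 (I = 5*(-1) = -5)
o(N) = -33/4 (o(N) = -1/4 + 2/(-1/4) = -1/4 + 2*(-4) = -1/4 - 8 = -33/4)
o(I)*(-85 - 286) = -33*(-85 - 286)/4 = -33/4*(-371) = 12243/4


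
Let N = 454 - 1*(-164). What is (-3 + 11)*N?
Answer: 4944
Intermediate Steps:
N = 618 (N = 454 + 164 = 618)
(-3 + 11)*N = (-3 + 11)*618 = 8*618 = 4944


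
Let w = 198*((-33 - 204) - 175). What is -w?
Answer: 81576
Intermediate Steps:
w = -81576 (w = 198*(-237 - 175) = 198*(-412) = -81576)
-w = -1*(-81576) = 81576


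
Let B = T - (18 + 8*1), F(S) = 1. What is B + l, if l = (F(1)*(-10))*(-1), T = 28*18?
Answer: 488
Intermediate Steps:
T = 504
l = 10 (l = (1*(-10))*(-1) = -10*(-1) = 10)
B = 478 (B = 504 - (18 + 8*1) = 504 - (18 + 8) = 504 - 1*26 = 504 - 26 = 478)
B + l = 478 + 10 = 488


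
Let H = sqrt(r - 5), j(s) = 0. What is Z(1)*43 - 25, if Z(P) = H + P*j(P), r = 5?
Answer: -25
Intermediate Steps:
H = 0 (H = sqrt(5 - 5) = sqrt(0) = 0)
Z(P) = 0 (Z(P) = 0 + P*0 = 0 + 0 = 0)
Z(1)*43 - 25 = 0*43 - 25 = 0 - 25 = -25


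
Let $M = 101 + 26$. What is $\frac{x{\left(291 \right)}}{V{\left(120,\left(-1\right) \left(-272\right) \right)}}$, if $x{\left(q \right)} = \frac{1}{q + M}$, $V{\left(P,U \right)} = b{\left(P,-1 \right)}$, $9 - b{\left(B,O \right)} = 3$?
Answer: $\frac{1}{2508} \approx 0.00039872$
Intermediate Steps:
$b{\left(B,O \right)} = 6$ ($b{\left(B,O \right)} = 9 - 3 = 6$)
$V{\left(P,U \right)} = 6$
$M = 127$
$x{\left(q \right)} = \frac{1}{127 + q}$ ($x{\left(q \right)} = \frac{1}{q + 127} = \frac{1}{127 + q}$)
$\frac{x{\left(291 \right)}}{V{\left(120,\left(-1\right) \left(-272\right) \right)}} = \frac{1}{\left(127 + 291\right) 6} = \frac{1}{418} \cdot \frac{1}{6} = \frac{1}{2508}$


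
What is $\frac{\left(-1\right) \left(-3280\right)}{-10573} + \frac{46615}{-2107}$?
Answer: $- \frac{499771355}{22277311} \approx -22.434$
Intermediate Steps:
$\frac{\left(-1\right) \left(-3280\right)}{-10573} + \frac{46615}{-2107} = 3280 \left(- \frac{1}{10573}\right) + 46615 \left(- \frac{1}{2107}\right) = - \frac{3280}{10573} - \frac{46615}{2107} = - \frac{499771355}{22277311}$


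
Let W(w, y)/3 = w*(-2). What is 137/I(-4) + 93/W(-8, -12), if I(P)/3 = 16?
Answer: 115/24 ≈ 4.7917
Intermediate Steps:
I(P) = 48 (I(P) = 3*16 = 48)
W(w, y) = -6*w (W(w, y) = 3*(w*(-2)) = 3*(-2*w) = -6*w)
137/I(-4) + 93/W(-8, -12) = 137/48 + 93/((-6*(-8))) = 137*(1/48) + 93/48 = 137/48 + 93*(1/48) = 137/48 + 31/16 = 115/24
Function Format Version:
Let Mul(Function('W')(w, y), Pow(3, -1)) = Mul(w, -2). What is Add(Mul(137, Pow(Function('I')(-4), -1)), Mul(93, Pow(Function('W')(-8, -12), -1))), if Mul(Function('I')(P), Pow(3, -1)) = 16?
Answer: Rational(115, 24) ≈ 4.7917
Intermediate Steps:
Function('I')(P) = 48 (Function('I')(P) = Mul(3, 16) = 48)
Function('W')(w, y) = Mul(-6, w) (Function('W')(w, y) = Mul(3, Mul(w, -2)) = Mul(3, Mul(-2, w)) = Mul(-6, w))
Add(Mul(137, Pow(Function('I')(-4), -1)), Mul(93, Pow(Function('W')(-8, -12), -1))) = Add(Mul(137, Pow(48, -1)), Mul(93, Pow(Mul(-6, -8), -1))) = Add(Mul(137, Rational(1, 48)), Mul(93, Pow(48, -1))) = Add(Rational(137, 48), Mul(93, Rational(1, 48))) = Add(Rational(137, 48), Rational(31, 16)) = Rational(115, 24)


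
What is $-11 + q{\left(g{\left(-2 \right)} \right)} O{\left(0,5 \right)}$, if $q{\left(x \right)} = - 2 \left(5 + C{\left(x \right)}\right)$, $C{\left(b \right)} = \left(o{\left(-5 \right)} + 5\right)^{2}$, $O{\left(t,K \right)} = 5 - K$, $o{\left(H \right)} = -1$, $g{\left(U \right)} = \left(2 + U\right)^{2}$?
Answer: $-11$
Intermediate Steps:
$C{\left(b \right)} = 16$ ($C{\left(b \right)} = \left(-1 + 5\right)^{2} = 4^{2} = 16$)
$q{\left(x \right)} = -42$ ($q{\left(x \right)} = - 2 \left(5 + 16\right) = \left(-2\right) 21 = -42$)
$-11 + q{\left(g{\left(-2 \right)} \right)} O{\left(0,5 \right)} = -11 - 42 \left(5 - 5\right) = -11 - 0 = -11 + 0 = -11$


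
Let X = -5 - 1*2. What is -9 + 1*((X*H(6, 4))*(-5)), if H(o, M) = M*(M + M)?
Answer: 1111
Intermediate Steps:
X = -7 (X = -5 - 2 = -7)
H(o, M) = 2*M**2 (H(o, M) = M*(2*M) = 2*M**2)
-9 + 1*((X*H(6, 4))*(-5)) = -9 + 1*(-14*4**2*(-5)) = -9 + 1*(-14*16*(-5)) = -9 + 1*(-7*32*(-5)) = -9 + 1*(-224*(-5)) = -9 + 1*1120 = -9 + 1120 = 1111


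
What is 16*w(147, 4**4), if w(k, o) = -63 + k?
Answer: 1344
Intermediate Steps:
16*w(147, 4**4) = 16*(-63 + 147) = 16*84 = 1344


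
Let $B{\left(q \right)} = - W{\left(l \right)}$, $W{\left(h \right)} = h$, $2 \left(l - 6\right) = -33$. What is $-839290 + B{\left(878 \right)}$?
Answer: $- \frac{1678559}{2} \approx -8.3928 \cdot 10^{5}$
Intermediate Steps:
$l = - \frac{21}{2}$ ($l = 6 + \frac{1}{2} \left(-33\right) = 6 - \frac{33}{2} = - \frac{21}{2} \approx -10.5$)
$B{\left(q \right)} = \frac{21}{2}$ ($B{\left(q \right)} = \left(-1\right) \left(- \frac{21}{2}\right) = \frac{21}{2}$)
$-839290 + B{\left(878 \right)} = -839290 + \frac{21}{2} = - \frac{1678559}{2}$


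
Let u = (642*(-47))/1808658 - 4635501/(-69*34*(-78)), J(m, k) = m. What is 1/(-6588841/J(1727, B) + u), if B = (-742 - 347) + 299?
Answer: -814205983404/3126993503584477 ≈ -0.00026038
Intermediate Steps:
B = -790 (B = -1089 + 299 = -790)
u = -11950936535/471456852 (u = -30174*1/1808658 - 4635501/((-2346*(-78))) = -5029/301443 - 4635501/182988 = -5029/301443 - 4635501*1/182988 = -5029/301443 - 118859/4692 = -11950936535/471456852 ≈ -25.349)
1/(-6588841/J(1727, B) + u) = 1/(-6588841/1727 - 11950936535/471456852) = 1/(-3126993503584477/814205983404) = -814205983404/3126993503584477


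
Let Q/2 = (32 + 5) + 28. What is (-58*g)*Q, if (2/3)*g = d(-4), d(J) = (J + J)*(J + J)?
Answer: -723840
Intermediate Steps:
d(J) = 4*J² (d(J) = (2*J)*(2*J) = 4*J²)
g = 96 (g = 3*(4*(-4)²)/2 = 3*(4*16)/2 = (3/2)*64 = 96)
Q = 130 (Q = 2*((32 + 5) + 28) = 2*(37 + 28) = 2*65 = 130)
(-58*g)*Q = -58*96*130 = -5568*130 = -723840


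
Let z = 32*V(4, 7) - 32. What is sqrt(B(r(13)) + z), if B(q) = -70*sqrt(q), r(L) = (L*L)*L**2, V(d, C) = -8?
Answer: I*sqrt(12118) ≈ 110.08*I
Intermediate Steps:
r(L) = L**4 (r(L) = L**2*L**2 = L**4)
z = -288 (z = 32*(-8) - 32 = -256 - 32 = -288)
sqrt(B(r(13)) + z) = sqrt(-70*sqrt(13**4) - 288) = sqrt(-70*sqrt(28561) - 288) = sqrt(-70*169 - 288) = sqrt(-11830 - 288) = sqrt(-12118) = I*sqrt(12118)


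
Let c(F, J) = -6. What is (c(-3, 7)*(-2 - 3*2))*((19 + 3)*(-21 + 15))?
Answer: -6336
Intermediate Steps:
(c(-3, 7)*(-2 - 3*2))*((19 + 3)*(-21 + 15)) = (-6*(-2 - 3*2))*((19 + 3)*(-21 + 15)) = (-6*(-2 - 6))*(22*(-6)) = -6*(-8)*(-132) = 48*(-132) = -6336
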